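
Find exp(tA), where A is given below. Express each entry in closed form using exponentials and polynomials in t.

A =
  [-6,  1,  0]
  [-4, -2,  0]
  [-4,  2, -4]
e^{tA} =
  [-2*t*exp(-4*t) + exp(-4*t), t*exp(-4*t), 0]
  [-4*t*exp(-4*t), 2*t*exp(-4*t) + exp(-4*t), 0]
  [-4*t*exp(-4*t), 2*t*exp(-4*t), exp(-4*t)]

Strategy: write A = P · J · P⁻¹ where J is a Jordan canonical form, so e^{tA} = P · e^{tJ} · P⁻¹, and e^{tJ} can be computed block-by-block.

A has Jordan form
J =
  [-4,  1,  0]
  [ 0, -4,  0]
  [ 0,  0, -4]
(up to reordering of blocks).

Per-block formulas:
  For a 1×1 block at λ = -4: exp(t · [-4]) = [e^(-4t)].
  For a 2×2 Jordan block J_2(-4): exp(t · J_2(-4)) = e^(-4t)·(I + t·N), where N is the 2×2 nilpotent shift.

After assembling e^{tJ} and conjugating by P, we get:

e^{tA} =
  [-2*t*exp(-4*t) + exp(-4*t), t*exp(-4*t), 0]
  [-4*t*exp(-4*t), 2*t*exp(-4*t) + exp(-4*t), 0]
  [-4*t*exp(-4*t), 2*t*exp(-4*t), exp(-4*t)]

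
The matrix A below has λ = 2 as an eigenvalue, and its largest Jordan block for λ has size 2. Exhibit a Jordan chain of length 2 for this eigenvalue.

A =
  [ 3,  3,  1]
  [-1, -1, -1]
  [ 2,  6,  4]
A Jordan chain for λ = 2 of length 2:
v_1 = (1, -1, 2)ᵀ
v_2 = (1, 0, 0)ᵀ

Let N = A − (2)·I. We want v_2 with N^2 v_2 = 0 but N^1 v_2 ≠ 0; then v_{j-1} := N · v_j for j = 2, …, 2.

Pick v_2 = (1, 0, 0)ᵀ.
Then v_1 = N · v_2 = (1, -1, 2)ᵀ.

Sanity check: (A − (2)·I) v_1 = (0, 0, 0)ᵀ = 0. ✓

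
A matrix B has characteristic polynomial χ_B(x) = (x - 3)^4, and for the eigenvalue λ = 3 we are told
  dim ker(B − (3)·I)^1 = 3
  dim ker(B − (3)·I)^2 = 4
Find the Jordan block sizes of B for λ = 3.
Block sizes for λ = 3: [2, 1, 1]

From the dimensions of kernels of powers, the number of Jordan blocks of size at least j is d_j − d_{j−1} where d_j = dim ker(N^j) (with d_0 = 0). Computing the differences gives [3, 1].
The number of blocks of size exactly k is (#blocks of size ≥ k) − (#blocks of size ≥ k + 1), so the partition is: 2 block(s) of size 1, 1 block(s) of size 2.
In nonincreasing order the block sizes are [2, 1, 1].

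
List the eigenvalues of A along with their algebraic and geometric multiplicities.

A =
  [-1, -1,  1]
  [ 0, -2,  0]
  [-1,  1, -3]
λ = -2: alg = 3, geom = 2

Step 1 — factor the characteristic polynomial to read off the algebraic multiplicities:
  χ_A(x) = (x + 2)^3

Step 2 — compute geometric multiplicities via the rank-nullity identity g(λ) = n − rank(A − λI):
  rank(A − (-2)·I) = 1, so dim ker(A − (-2)·I) = n − 1 = 2

Summary:
  λ = -2: algebraic multiplicity = 3, geometric multiplicity = 2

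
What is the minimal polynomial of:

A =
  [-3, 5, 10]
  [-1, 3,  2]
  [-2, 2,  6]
x^2 - 4*x + 4

The characteristic polynomial is χ_A(x) = (x - 2)^3, so the eigenvalues are known. The minimal polynomial is
  m_A(x) = Π_λ (x − λ)^{k_λ}
where k_λ is the size of the *largest* Jordan block for λ (equivalently, the smallest k with (A − λI)^k v = 0 for every generalised eigenvector v of λ).

  λ = 2: largest Jordan block has size 2, contributing (x − 2)^2

So m_A(x) = (x - 2)^2 = x^2 - 4*x + 4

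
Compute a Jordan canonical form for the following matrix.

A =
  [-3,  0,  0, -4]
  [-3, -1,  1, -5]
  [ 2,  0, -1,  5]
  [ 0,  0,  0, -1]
J_1(-3) ⊕ J_3(-1)

The characteristic polynomial is
  det(x·I − A) = x^4 + 6*x^3 + 12*x^2 + 10*x + 3 = (x + 1)^3*(x + 3)

Eigenvalues and multiplicities (the geometric multiplicity of λ is n − rank(A − λI), which equals the number of Jordan blocks for λ):
  λ = -3: algebraic multiplicity = 1, geometric multiplicity = 1
  λ = -1: algebraic multiplicity = 3, geometric multiplicity = 1

Determining the block sizes for each eigenvalue:
  λ = -3: one block (gm = 1), so the single block has size am = 1 → block sizes [1]
  λ = -1: one block (gm = 1), so the single block has size am = 3 → block sizes [3]

Assembling the blocks gives a Jordan form
J =
  [-3,  0,  0,  0]
  [ 0, -1,  1,  0]
  [ 0,  0, -1,  1]
  [ 0,  0,  0, -1]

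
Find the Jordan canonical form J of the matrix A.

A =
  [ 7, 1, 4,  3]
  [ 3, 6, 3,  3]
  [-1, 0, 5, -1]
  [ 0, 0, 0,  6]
J_3(6) ⊕ J_1(6)

The characteristic polynomial is
  det(x·I − A) = x^4 - 24*x^3 + 216*x^2 - 864*x + 1296 = (x - 6)^4

Eigenvalues and multiplicities (the geometric multiplicity of λ is n − rank(A − λI), which equals the number of Jordan blocks for λ):
  λ = 6: algebraic multiplicity = 4, geometric multiplicity = 2

Determining the block sizes for each eigenvalue:
  λ = 6: with am = 4 and gm = 2, the partition is not yet determined (e.g. several partitions of 4 into 2 parts exist). Let N = A − (6)·I. Computing rank(N^1) = 2, rank(N^2) = 1, rank(N^3) = 0; the number of blocks of size ≥ j is rank(N^{j−1}) − rank(N^j), giving [2, 1, 1]. So we have 1 block(s) of size 3, 1 block(s) of size 1 → block sizes [3, 1]

Assembling the blocks gives a Jordan form
J =
  [6, 1, 0, 0]
  [0, 6, 1, 0]
  [0, 0, 6, 0]
  [0, 0, 0, 6]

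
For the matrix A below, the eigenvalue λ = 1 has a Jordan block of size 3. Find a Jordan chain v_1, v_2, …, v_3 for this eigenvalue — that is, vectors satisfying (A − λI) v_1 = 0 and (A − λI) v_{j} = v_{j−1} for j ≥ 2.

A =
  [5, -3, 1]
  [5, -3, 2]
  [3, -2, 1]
A Jordan chain for λ = 1 of length 3:
v_1 = (4, 6, 2)ᵀ
v_2 = (4, 5, 3)ᵀ
v_3 = (1, 0, 0)ᵀ

Let N = A − (1)·I. We want v_3 with N^3 v_3 = 0 but N^2 v_3 ≠ 0; then v_{j-1} := N · v_j for j = 3, …, 2.

Pick v_3 = (1, 0, 0)ᵀ.
Then v_2 = N · v_3 = (4, 5, 3)ᵀ.
Then v_1 = N · v_2 = (4, 6, 2)ᵀ.

Sanity check: (A − (1)·I) v_1 = (0, 0, 0)ᵀ = 0. ✓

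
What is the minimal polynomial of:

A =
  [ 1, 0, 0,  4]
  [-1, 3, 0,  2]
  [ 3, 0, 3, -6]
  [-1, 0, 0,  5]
x^2 - 6*x + 9

The characteristic polynomial is χ_A(x) = (x - 3)^4, so the eigenvalues are known. The minimal polynomial is
  m_A(x) = Π_λ (x − λ)^{k_λ}
where k_λ is the size of the *largest* Jordan block for λ (equivalently, the smallest k with (A − λI)^k v = 0 for every generalised eigenvector v of λ).

  λ = 3: largest Jordan block has size 2, contributing (x − 3)^2

So m_A(x) = (x - 3)^2 = x^2 - 6*x + 9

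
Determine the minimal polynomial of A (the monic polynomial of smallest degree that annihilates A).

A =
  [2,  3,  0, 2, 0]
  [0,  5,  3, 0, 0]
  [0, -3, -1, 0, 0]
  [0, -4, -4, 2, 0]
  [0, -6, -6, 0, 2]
x^3 - 6*x^2 + 12*x - 8

The characteristic polynomial is χ_A(x) = (x - 2)^5, so the eigenvalues are known. The minimal polynomial is
  m_A(x) = Π_λ (x − λ)^{k_λ}
where k_λ is the size of the *largest* Jordan block for λ (equivalently, the smallest k with (A − λI)^k v = 0 for every generalised eigenvector v of λ).

  λ = 2: largest Jordan block has size 3, contributing (x − 2)^3

So m_A(x) = (x - 2)^3 = x^3 - 6*x^2 + 12*x - 8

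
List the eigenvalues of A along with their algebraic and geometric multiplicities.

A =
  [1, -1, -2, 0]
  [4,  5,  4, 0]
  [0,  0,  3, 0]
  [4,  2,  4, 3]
λ = 3: alg = 4, geom = 3

Step 1 — factor the characteristic polynomial to read off the algebraic multiplicities:
  χ_A(x) = (x - 3)^4

Step 2 — compute geometric multiplicities via the rank-nullity identity g(λ) = n − rank(A − λI):
  rank(A − (3)·I) = 1, so dim ker(A − (3)·I) = n − 1 = 3

Summary:
  λ = 3: algebraic multiplicity = 4, geometric multiplicity = 3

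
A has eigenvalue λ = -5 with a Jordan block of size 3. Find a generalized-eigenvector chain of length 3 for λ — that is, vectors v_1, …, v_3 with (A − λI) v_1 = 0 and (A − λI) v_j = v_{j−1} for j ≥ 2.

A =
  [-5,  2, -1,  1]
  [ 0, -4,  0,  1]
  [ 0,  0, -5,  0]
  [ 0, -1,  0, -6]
A Jordan chain for λ = -5 of length 3:
v_1 = (1, 0, 0, 0)ᵀ
v_2 = (2, 1, 0, -1)ᵀ
v_3 = (0, 1, 0, 0)ᵀ

Let N = A − (-5)·I. We want v_3 with N^3 v_3 = 0 but N^2 v_3 ≠ 0; then v_{j-1} := N · v_j for j = 3, …, 2.

Pick v_3 = (0, 1, 0, 0)ᵀ.
Then v_2 = N · v_3 = (2, 1, 0, -1)ᵀ.
Then v_1 = N · v_2 = (1, 0, 0, 0)ᵀ.

Sanity check: (A − (-5)·I) v_1 = (0, 0, 0, 0)ᵀ = 0. ✓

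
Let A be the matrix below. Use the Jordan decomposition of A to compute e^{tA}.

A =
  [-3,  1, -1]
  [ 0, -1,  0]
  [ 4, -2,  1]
e^{tA} =
  [-2*t*exp(-t) + exp(-t), t*exp(-t), -t*exp(-t)]
  [0, exp(-t), 0]
  [4*t*exp(-t), -2*t*exp(-t), 2*t*exp(-t) + exp(-t)]

Strategy: write A = P · J · P⁻¹ where J is a Jordan canonical form, so e^{tA} = P · e^{tJ} · P⁻¹, and e^{tJ} can be computed block-by-block.

A has Jordan form
J =
  [-1,  1,  0]
  [ 0, -1,  0]
  [ 0,  0, -1]
(up to reordering of blocks).

Per-block formulas:
  For a 1×1 block at λ = -1: exp(t · [-1]) = [e^(-1t)].
  For a 2×2 Jordan block J_2(-1): exp(t · J_2(-1)) = e^(-1t)·(I + t·N), where N is the 2×2 nilpotent shift.

After assembling e^{tJ} and conjugating by P, we get:

e^{tA} =
  [-2*t*exp(-t) + exp(-t), t*exp(-t), -t*exp(-t)]
  [0, exp(-t), 0]
  [4*t*exp(-t), -2*t*exp(-t), 2*t*exp(-t) + exp(-t)]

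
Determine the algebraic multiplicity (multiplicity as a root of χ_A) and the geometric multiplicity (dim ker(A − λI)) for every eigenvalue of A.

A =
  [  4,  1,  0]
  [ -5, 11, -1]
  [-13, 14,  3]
λ = 6: alg = 3, geom = 1

Step 1 — factor the characteristic polynomial to read off the algebraic multiplicities:
  χ_A(x) = (x - 6)^3

Step 2 — compute geometric multiplicities via the rank-nullity identity g(λ) = n − rank(A − λI):
  rank(A − (6)·I) = 2, so dim ker(A − (6)·I) = n − 2 = 1

Summary:
  λ = 6: algebraic multiplicity = 3, geometric multiplicity = 1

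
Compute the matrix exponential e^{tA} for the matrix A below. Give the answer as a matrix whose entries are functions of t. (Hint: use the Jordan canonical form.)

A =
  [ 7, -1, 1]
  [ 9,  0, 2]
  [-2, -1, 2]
e^{tA} =
  [5*t^2*exp(3*t)/2 + 4*t*exp(3*t) + exp(3*t), -t^2*exp(3*t) - t*exp(3*t), t^2*exp(3*t)/2 + t*exp(3*t)]
  [5*t^2*exp(3*t)/2 + 9*t*exp(3*t), -t^2*exp(3*t) - 3*t*exp(3*t) + exp(3*t), t^2*exp(3*t)/2 + 2*t*exp(3*t)]
  [-15*t^2*exp(3*t)/2 - 2*t*exp(3*t), 3*t^2*exp(3*t) - t*exp(3*t), -3*t^2*exp(3*t)/2 - t*exp(3*t) + exp(3*t)]

Strategy: write A = P · J · P⁻¹ where J is a Jordan canonical form, so e^{tA} = P · e^{tJ} · P⁻¹, and e^{tJ} can be computed block-by-block.

A has Jordan form
J =
  [3, 1, 0]
  [0, 3, 1]
  [0, 0, 3]
(up to reordering of blocks).

Per-block formulas:
  For a 3×3 Jordan block J_3(3): exp(t · J_3(3)) = e^(3t)·(I + t·N + (t^2/2)·N^2), where N is the 3×3 nilpotent shift.

After assembling e^{tJ} and conjugating by P, we get:

e^{tA} =
  [5*t^2*exp(3*t)/2 + 4*t*exp(3*t) + exp(3*t), -t^2*exp(3*t) - t*exp(3*t), t^2*exp(3*t)/2 + t*exp(3*t)]
  [5*t^2*exp(3*t)/2 + 9*t*exp(3*t), -t^2*exp(3*t) - 3*t*exp(3*t) + exp(3*t), t^2*exp(3*t)/2 + 2*t*exp(3*t)]
  [-15*t^2*exp(3*t)/2 - 2*t*exp(3*t), 3*t^2*exp(3*t) - t*exp(3*t), -3*t^2*exp(3*t)/2 - t*exp(3*t) + exp(3*t)]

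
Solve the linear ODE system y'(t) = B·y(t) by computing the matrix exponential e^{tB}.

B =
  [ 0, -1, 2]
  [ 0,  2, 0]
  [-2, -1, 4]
e^{tB} =
  [-2*t*exp(2*t) + exp(2*t), -t*exp(2*t), 2*t*exp(2*t)]
  [0, exp(2*t), 0]
  [-2*t*exp(2*t), -t*exp(2*t), 2*t*exp(2*t) + exp(2*t)]

Strategy: write B = P · J · P⁻¹ where J is a Jordan canonical form, so e^{tB} = P · e^{tJ} · P⁻¹, and e^{tJ} can be computed block-by-block.

B has Jordan form
J =
  [2, 1, 0]
  [0, 2, 0]
  [0, 0, 2]
(up to reordering of blocks).

Per-block formulas:
  For a 1×1 block at λ = 2: exp(t · [2]) = [e^(2t)].
  For a 2×2 Jordan block J_2(2): exp(t · J_2(2)) = e^(2t)·(I + t·N), where N is the 2×2 nilpotent shift.

After assembling e^{tJ} and conjugating by P, we get:

e^{tB} =
  [-2*t*exp(2*t) + exp(2*t), -t*exp(2*t), 2*t*exp(2*t)]
  [0, exp(2*t), 0]
  [-2*t*exp(2*t), -t*exp(2*t), 2*t*exp(2*t) + exp(2*t)]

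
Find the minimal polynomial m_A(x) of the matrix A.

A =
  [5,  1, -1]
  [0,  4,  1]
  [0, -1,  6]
x^2 - 10*x + 25

The characteristic polynomial is χ_A(x) = (x - 5)^3, so the eigenvalues are known. The minimal polynomial is
  m_A(x) = Π_λ (x − λ)^{k_λ}
where k_λ is the size of the *largest* Jordan block for λ (equivalently, the smallest k with (A − λI)^k v = 0 for every generalised eigenvector v of λ).

  λ = 5: largest Jordan block has size 2, contributing (x − 5)^2

So m_A(x) = (x - 5)^2 = x^2 - 10*x + 25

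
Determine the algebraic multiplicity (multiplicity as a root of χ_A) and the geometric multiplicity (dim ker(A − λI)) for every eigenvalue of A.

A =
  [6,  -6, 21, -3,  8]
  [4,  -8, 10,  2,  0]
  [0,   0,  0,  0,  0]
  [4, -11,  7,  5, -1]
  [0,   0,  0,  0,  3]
λ = 0: alg = 3, geom = 2; λ = 3: alg = 2, geom = 1

Step 1 — factor the characteristic polynomial to read off the algebraic multiplicities:
  χ_A(x) = x^3*(x - 3)^2

Step 2 — compute geometric multiplicities via the rank-nullity identity g(λ) = n − rank(A − λI):
  rank(A − (0)·I) = 3, so dim ker(A − (0)·I) = n − 3 = 2
  rank(A − (3)·I) = 4, so dim ker(A − (3)·I) = n − 4 = 1

Summary:
  λ = 0: algebraic multiplicity = 3, geometric multiplicity = 2
  λ = 3: algebraic multiplicity = 2, geometric multiplicity = 1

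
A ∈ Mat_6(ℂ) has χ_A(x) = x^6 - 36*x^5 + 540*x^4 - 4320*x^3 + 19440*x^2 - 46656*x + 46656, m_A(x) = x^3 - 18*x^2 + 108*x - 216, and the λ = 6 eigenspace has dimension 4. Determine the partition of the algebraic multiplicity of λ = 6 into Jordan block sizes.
Block sizes for λ = 6: [3, 1, 1, 1]

Step 1 — from the characteristic polynomial, algebraic multiplicity of λ = 6 is 6. From dim ker(A − (6)·I) = 4, there are exactly 4 Jordan blocks for λ = 6.
Step 2 — from the minimal polynomial, the factor (x − 6)^3 tells us the largest block for λ = 6 has size 3.
Step 3 — with total size 6, 4 blocks, and largest block 3, the block sizes (in nonincreasing order) are [3, 1, 1, 1].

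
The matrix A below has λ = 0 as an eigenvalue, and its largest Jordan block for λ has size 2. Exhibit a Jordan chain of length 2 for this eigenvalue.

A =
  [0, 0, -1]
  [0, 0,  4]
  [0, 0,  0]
A Jordan chain for λ = 0 of length 2:
v_1 = (-1, 4, 0)ᵀ
v_2 = (0, 0, 1)ᵀ

Let N = A − (0)·I. We want v_2 with N^2 v_2 = 0 but N^1 v_2 ≠ 0; then v_{j-1} := N · v_j for j = 2, …, 2.

Pick v_2 = (0, 0, 1)ᵀ.
Then v_1 = N · v_2 = (-1, 4, 0)ᵀ.

Sanity check: (A − (0)·I) v_1 = (0, 0, 0)ᵀ = 0. ✓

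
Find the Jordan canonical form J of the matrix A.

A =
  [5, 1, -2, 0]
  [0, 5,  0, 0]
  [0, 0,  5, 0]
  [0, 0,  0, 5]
J_2(5) ⊕ J_1(5) ⊕ J_1(5)

The characteristic polynomial is
  det(x·I − A) = x^4 - 20*x^3 + 150*x^2 - 500*x + 625 = (x - 5)^4

Eigenvalues and multiplicities (the geometric multiplicity of λ is n − rank(A − λI), which equals the number of Jordan blocks for λ):
  λ = 5: algebraic multiplicity = 4, geometric multiplicity = 3

Determining the block sizes for each eigenvalue:
  λ = 5: 3 blocks summing to 4 forces exactly one block of size 2 and the rest size 1 → block sizes [2, 1, 1]

Assembling the blocks gives a Jordan form
J =
  [5, 1, 0, 0]
  [0, 5, 0, 0]
  [0, 0, 5, 0]
  [0, 0, 0, 5]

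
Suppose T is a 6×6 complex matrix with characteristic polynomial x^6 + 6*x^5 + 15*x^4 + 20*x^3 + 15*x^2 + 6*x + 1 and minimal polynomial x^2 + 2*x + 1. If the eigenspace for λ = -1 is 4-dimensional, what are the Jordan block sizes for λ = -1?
Block sizes for λ = -1: [2, 2, 1, 1]

Step 1 — from the characteristic polynomial, algebraic multiplicity of λ = -1 is 6. From dim ker(T − (-1)·I) = 4, there are exactly 4 Jordan blocks for λ = -1.
Step 2 — from the minimal polynomial, the factor (x + 1)^2 tells us the largest block for λ = -1 has size 2.
Step 3 — with total size 6, 4 blocks, and largest block 2, the block sizes (in nonincreasing order) are [2, 2, 1, 1].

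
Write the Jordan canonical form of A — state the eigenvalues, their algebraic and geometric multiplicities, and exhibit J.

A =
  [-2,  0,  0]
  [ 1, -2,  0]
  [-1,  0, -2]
J_2(-2) ⊕ J_1(-2)

The characteristic polynomial is
  det(x·I − A) = x^3 + 6*x^2 + 12*x + 8 = (x + 2)^3

Eigenvalues and multiplicities (the geometric multiplicity of λ is n − rank(A − λI), which equals the number of Jordan blocks for λ):
  λ = -2: algebraic multiplicity = 3, geometric multiplicity = 2

Determining the block sizes for each eigenvalue:
  λ = -2: 2 blocks summing to 3 forces exactly one block of size 2 and the rest size 1 → block sizes [2, 1]

Assembling the blocks gives a Jordan form
J =
  [-2,  1,  0]
  [ 0, -2,  0]
  [ 0,  0, -2]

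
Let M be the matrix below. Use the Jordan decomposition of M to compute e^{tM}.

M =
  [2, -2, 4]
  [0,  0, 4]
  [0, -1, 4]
e^{tM} =
  [exp(2*t), -2*t*exp(2*t), 4*t*exp(2*t)]
  [0, -2*t*exp(2*t) + exp(2*t), 4*t*exp(2*t)]
  [0, -t*exp(2*t), 2*t*exp(2*t) + exp(2*t)]

Strategy: write M = P · J · P⁻¹ where J is a Jordan canonical form, so e^{tM} = P · e^{tJ} · P⁻¹, and e^{tJ} can be computed block-by-block.

M has Jordan form
J =
  [2, 1, 0]
  [0, 2, 0]
  [0, 0, 2]
(up to reordering of blocks).

Per-block formulas:
  For a 2×2 Jordan block J_2(2): exp(t · J_2(2)) = e^(2t)·(I + t·N), where N is the 2×2 nilpotent shift.
  For a 1×1 block at λ = 2: exp(t · [2]) = [e^(2t)].

After assembling e^{tJ} and conjugating by P, we get:

e^{tM} =
  [exp(2*t), -2*t*exp(2*t), 4*t*exp(2*t)]
  [0, -2*t*exp(2*t) + exp(2*t), 4*t*exp(2*t)]
  [0, -t*exp(2*t), 2*t*exp(2*t) + exp(2*t)]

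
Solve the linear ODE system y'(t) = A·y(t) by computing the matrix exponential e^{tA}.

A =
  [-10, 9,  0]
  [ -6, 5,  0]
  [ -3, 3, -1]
e^{tA} =
  [-2*exp(-t) + 3*exp(-4*t), 3*exp(-t) - 3*exp(-4*t), 0]
  [-2*exp(-t) + 2*exp(-4*t), 3*exp(-t) - 2*exp(-4*t), 0]
  [-exp(-t) + exp(-4*t), exp(-t) - exp(-4*t), exp(-t)]

Strategy: write A = P · J · P⁻¹ where J is a Jordan canonical form, so e^{tA} = P · e^{tJ} · P⁻¹, and e^{tJ} can be computed block-by-block.

A has Jordan form
J =
  [-4,  0,  0]
  [ 0, -1,  0]
  [ 0,  0, -1]
(up to reordering of blocks).

Per-block formulas:
  For a 1×1 block at λ = -1: exp(t · [-1]) = [e^(-1t)].
  For a 1×1 block at λ = -4: exp(t · [-4]) = [e^(-4t)].

After assembling e^{tJ} and conjugating by P, we get:

e^{tA} =
  [-2*exp(-t) + 3*exp(-4*t), 3*exp(-t) - 3*exp(-4*t), 0]
  [-2*exp(-t) + 2*exp(-4*t), 3*exp(-t) - 2*exp(-4*t), 0]
  [-exp(-t) + exp(-4*t), exp(-t) - exp(-4*t), exp(-t)]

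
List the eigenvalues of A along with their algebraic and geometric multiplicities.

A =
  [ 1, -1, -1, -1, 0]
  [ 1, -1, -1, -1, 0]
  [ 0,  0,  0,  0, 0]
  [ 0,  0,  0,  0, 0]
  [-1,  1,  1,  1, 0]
λ = 0: alg = 5, geom = 4

Step 1 — factor the characteristic polynomial to read off the algebraic multiplicities:
  χ_A(x) = x^5

Step 2 — compute geometric multiplicities via the rank-nullity identity g(λ) = n − rank(A − λI):
  rank(A − (0)·I) = 1, so dim ker(A − (0)·I) = n − 1 = 4

Summary:
  λ = 0: algebraic multiplicity = 5, geometric multiplicity = 4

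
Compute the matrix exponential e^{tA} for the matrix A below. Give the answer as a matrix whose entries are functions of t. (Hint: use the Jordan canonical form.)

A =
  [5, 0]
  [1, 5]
e^{tA} =
  [exp(5*t), 0]
  [t*exp(5*t), exp(5*t)]

Strategy: write A = P · J · P⁻¹ where J is a Jordan canonical form, so e^{tA} = P · e^{tJ} · P⁻¹, and e^{tJ} can be computed block-by-block.

A has Jordan form
J =
  [5, 1]
  [0, 5]
(up to reordering of blocks).

Per-block formulas:
  For a 2×2 Jordan block J_2(5): exp(t · J_2(5)) = e^(5t)·(I + t·N), where N is the 2×2 nilpotent shift.

After assembling e^{tJ} and conjugating by P, we get:

e^{tA} =
  [exp(5*t), 0]
  [t*exp(5*t), exp(5*t)]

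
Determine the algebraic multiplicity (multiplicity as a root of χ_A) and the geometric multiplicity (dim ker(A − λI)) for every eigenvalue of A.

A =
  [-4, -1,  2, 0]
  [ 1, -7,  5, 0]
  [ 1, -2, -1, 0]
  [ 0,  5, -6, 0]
λ = -4: alg = 3, geom = 1; λ = 0: alg = 1, geom = 1

Step 1 — factor the characteristic polynomial to read off the algebraic multiplicities:
  χ_A(x) = x*(x + 4)^3

Step 2 — compute geometric multiplicities via the rank-nullity identity g(λ) = n − rank(A − λI):
  rank(A − (-4)·I) = 3, so dim ker(A − (-4)·I) = n − 3 = 1
  rank(A − (0)·I) = 3, so dim ker(A − (0)·I) = n − 3 = 1

Summary:
  λ = -4: algebraic multiplicity = 3, geometric multiplicity = 1
  λ = 0: algebraic multiplicity = 1, geometric multiplicity = 1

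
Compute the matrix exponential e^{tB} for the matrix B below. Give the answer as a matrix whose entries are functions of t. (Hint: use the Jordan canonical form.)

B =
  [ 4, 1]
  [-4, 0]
e^{tB} =
  [2*t*exp(2*t) + exp(2*t), t*exp(2*t)]
  [-4*t*exp(2*t), -2*t*exp(2*t) + exp(2*t)]

Strategy: write B = P · J · P⁻¹ where J is a Jordan canonical form, so e^{tB} = P · e^{tJ} · P⁻¹, and e^{tJ} can be computed block-by-block.

B has Jordan form
J =
  [2, 1]
  [0, 2]
(up to reordering of blocks).

Per-block formulas:
  For a 2×2 Jordan block J_2(2): exp(t · J_2(2)) = e^(2t)·(I + t·N), where N is the 2×2 nilpotent shift.

After assembling e^{tJ} and conjugating by P, we get:

e^{tB} =
  [2*t*exp(2*t) + exp(2*t), t*exp(2*t)]
  [-4*t*exp(2*t), -2*t*exp(2*t) + exp(2*t)]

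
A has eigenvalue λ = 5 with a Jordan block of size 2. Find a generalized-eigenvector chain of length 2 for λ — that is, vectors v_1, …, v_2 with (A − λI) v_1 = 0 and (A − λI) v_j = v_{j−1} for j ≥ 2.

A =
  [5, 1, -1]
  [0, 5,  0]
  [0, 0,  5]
A Jordan chain for λ = 5 of length 2:
v_1 = (1, 0, 0)ᵀ
v_2 = (0, 1, 0)ᵀ

Let N = A − (5)·I. We want v_2 with N^2 v_2 = 0 but N^1 v_2 ≠ 0; then v_{j-1} := N · v_j for j = 2, …, 2.

Pick v_2 = (0, 1, 0)ᵀ.
Then v_1 = N · v_2 = (1, 0, 0)ᵀ.

Sanity check: (A − (5)·I) v_1 = (0, 0, 0)ᵀ = 0. ✓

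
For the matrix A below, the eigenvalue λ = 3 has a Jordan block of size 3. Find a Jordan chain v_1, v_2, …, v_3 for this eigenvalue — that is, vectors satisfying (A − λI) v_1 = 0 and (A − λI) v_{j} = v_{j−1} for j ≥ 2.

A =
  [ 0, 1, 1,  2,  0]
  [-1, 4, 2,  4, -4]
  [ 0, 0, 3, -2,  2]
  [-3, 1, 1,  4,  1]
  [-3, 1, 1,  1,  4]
A Jordan chain for λ = 3 of length 3:
v_1 = (2, 2, 0, 2, 2)ᵀ
v_2 = (-3, -1, 0, -3, -3)ᵀ
v_3 = (1, 0, 0, 0, 0)ᵀ

Let N = A − (3)·I. We want v_3 with N^3 v_3 = 0 but N^2 v_3 ≠ 0; then v_{j-1} := N · v_j for j = 3, …, 2.

Pick v_3 = (1, 0, 0, 0, 0)ᵀ.
Then v_2 = N · v_3 = (-3, -1, 0, -3, -3)ᵀ.
Then v_1 = N · v_2 = (2, 2, 0, 2, 2)ᵀ.

Sanity check: (A − (3)·I) v_1 = (0, 0, 0, 0, 0)ᵀ = 0. ✓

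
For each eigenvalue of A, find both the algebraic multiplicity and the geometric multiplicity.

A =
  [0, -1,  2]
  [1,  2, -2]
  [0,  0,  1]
λ = 1: alg = 3, geom = 2

Step 1 — factor the characteristic polynomial to read off the algebraic multiplicities:
  χ_A(x) = (x - 1)^3

Step 2 — compute geometric multiplicities via the rank-nullity identity g(λ) = n − rank(A − λI):
  rank(A − (1)·I) = 1, so dim ker(A − (1)·I) = n − 1 = 2

Summary:
  λ = 1: algebraic multiplicity = 3, geometric multiplicity = 2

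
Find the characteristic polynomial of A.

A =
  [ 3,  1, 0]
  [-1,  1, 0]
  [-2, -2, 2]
x^3 - 6*x^2 + 12*x - 8

Expanding det(x·I − A) (e.g. by cofactor expansion or by noting that A is similar to its Jordan form J, which has the same characteristic polynomial as A) gives
  χ_A(x) = x^3 - 6*x^2 + 12*x - 8
which factors as (x - 2)^3. The eigenvalues (with algebraic multiplicities) are λ = 2 with multiplicity 3.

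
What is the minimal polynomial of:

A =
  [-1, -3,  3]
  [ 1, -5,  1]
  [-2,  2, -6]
x^2 + 8*x + 16

The characteristic polynomial is χ_A(x) = (x + 4)^3, so the eigenvalues are known. The minimal polynomial is
  m_A(x) = Π_λ (x − λ)^{k_λ}
where k_λ is the size of the *largest* Jordan block for λ (equivalently, the smallest k with (A − λI)^k v = 0 for every generalised eigenvector v of λ).

  λ = -4: largest Jordan block has size 2, contributing (x + 4)^2

So m_A(x) = (x + 4)^2 = x^2 + 8*x + 16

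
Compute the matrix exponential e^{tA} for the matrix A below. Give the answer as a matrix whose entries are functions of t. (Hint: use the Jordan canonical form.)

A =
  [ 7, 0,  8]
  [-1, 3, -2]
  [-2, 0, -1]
e^{tA} =
  [4*t*exp(3*t) + exp(3*t), 0, 8*t*exp(3*t)]
  [-t*exp(3*t), exp(3*t), -2*t*exp(3*t)]
  [-2*t*exp(3*t), 0, -4*t*exp(3*t) + exp(3*t)]

Strategy: write A = P · J · P⁻¹ where J is a Jordan canonical form, so e^{tA} = P · e^{tJ} · P⁻¹, and e^{tJ} can be computed block-by-block.

A has Jordan form
J =
  [3, 1, 0]
  [0, 3, 0]
  [0, 0, 3]
(up to reordering of blocks).

Per-block formulas:
  For a 2×2 Jordan block J_2(3): exp(t · J_2(3)) = e^(3t)·(I + t·N), where N is the 2×2 nilpotent shift.
  For a 1×1 block at λ = 3: exp(t · [3]) = [e^(3t)].

After assembling e^{tJ} and conjugating by P, we get:

e^{tA} =
  [4*t*exp(3*t) + exp(3*t), 0, 8*t*exp(3*t)]
  [-t*exp(3*t), exp(3*t), -2*t*exp(3*t)]
  [-2*t*exp(3*t), 0, -4*t*exp(3*t) + exp(3*t)]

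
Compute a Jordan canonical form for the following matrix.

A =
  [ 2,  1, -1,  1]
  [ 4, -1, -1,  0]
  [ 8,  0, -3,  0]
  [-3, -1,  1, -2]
J_3(-1) ⊕ J_1(-1)

The characteristic polynomial is
  det(x·I − A) = x^4 + 4*x^3 + 6*x^2 + 4*x + 1 = (x + 1)^4

Eigenvalues and multiplicities (the geometric multiplicity of λ is n − rank(A − λI), which equals the number of Jordan blocks for λ):
  λ = -1: algebraic multiplicity = 4, geometric multiplicity = 2

Determining the block sizes for each eigenvalue:
  λ = -1: with am = 4 and gm = 2, the partition is not yet determined (e.g. several partitions of 4 into 2 parts exist). Let N = A − (-1)·I. Computing rank(N^1) = 2, rank(N^2) = 1, rank(N^3) = 0; the number of blocks of size ≥ j is rank(N^{j−1}) − rank(N^j), giving [2, 1, 1]. So we have 1 block(s) of size 3, 1 block(s) of size 1 → block sizes [3, 1]

Assembling the blocks gives a Jordan form
J =
  [-1,  1,  0,  0]
  [ 0, -1,  1,  0]
  [ 0,  0, -1,  0]
  [ 0,  0,  0, -1]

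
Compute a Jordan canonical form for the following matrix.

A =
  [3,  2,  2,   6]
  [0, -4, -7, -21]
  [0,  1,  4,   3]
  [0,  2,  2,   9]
J_2(3) ⊕ J_1(3) ⊕ J_1(3)

The characteristic polynomial is
  det(x·I − A) = x^4 - 12*x^3 + 54*x^2 - 108*x + 81 = (x - 3)^4

Eigenvalues and multiplicities (the geometric multiplicity of λ is n − rank(A − λI), which equals the number of Jordan blocks for λ):
  λ = 3: algebraic multiplicity = 4, geometric multiplicity = 3

Determining the block sizes for each eigenvalue:
  λ = 3: 3 blocks summing to 4 forces exactly one block of size 2 and the rest size 1 → block sizes [2, 1, 1]

Assembling the blocks gives a Jordan form
J =
  [3, 1, 0, 0]
  [0, 3, 0, 0]
  [0, 0, 3, 0]
  [0, 0, 0, 3]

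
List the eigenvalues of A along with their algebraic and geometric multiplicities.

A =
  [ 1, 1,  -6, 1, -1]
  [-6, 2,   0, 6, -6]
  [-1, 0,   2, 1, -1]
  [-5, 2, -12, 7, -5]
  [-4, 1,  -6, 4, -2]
λ = 2: alg = 5, geom = 3

Step 1 — factor the characteristic polynomial to read off the algebraic multiplicities:
  χ_A(x) = (x - 2)^5

Step 2 — compute geometric multiplicities via the rank-nullity identity g(λ) = n − rank(A − λI):
  rank(A − (2)·I) = 2, so dim ker(A − (2)·I) = n − 2 = 3

Summary:
  λ = 2: algebraic multiplicity = 5, geometric multiplicity = 3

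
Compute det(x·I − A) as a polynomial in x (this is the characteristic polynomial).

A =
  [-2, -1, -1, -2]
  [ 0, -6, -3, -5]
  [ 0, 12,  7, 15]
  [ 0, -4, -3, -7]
x^4 + 8*x^3 + 24*x^2 + 32*x + 16

Expanding det(x·I − A) (e.g. by cofactor expansion or by noting that A is similar to its Jordan form J, which has the same characteristic polynomial as A) gives
  χ_A(x) = x^4 + 8*x^3 + 24*x^2 + 32*x + 16
which factors as (x + 2)^4. The eigenvalues (with algebraic multiplicities) are λ = -2 with multiplicity 4.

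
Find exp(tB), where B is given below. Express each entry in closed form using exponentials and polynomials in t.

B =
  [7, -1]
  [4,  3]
e^{tB} =
  [2*t*exp(5*t) + exp(5*t), -t*exp(5*t)]
  [4*t*exp(5*t), -2*t*exp(5*t) + exp(5*t)]

Strategy: write B = P · J · P⁻¹ where J is a Jordan canonical form, so e^{tB} = P · e^{tJ} · P⁻¹, and e^{tJ} can be computed block-by-block.

B has Jordan form
J =
  [5, 1]
  [0, 5]
(up to reordering of blocks).

Per-block formulas:
  For a 2×2 Jordan block J_2(5): exp(t · J_2(5)) = e^(5t)·(I + t·N), where N is the 2×2 nilpotent shift.

After assembling e^{tJ} and conjugating by P, we get:

e^{tB} =
  [2*t*exp(5*t) + exp(5*t), -t*exp(5*t)]
  [4*t*exp(5*t), -2*t*exp(5*t) + exp(5*t)]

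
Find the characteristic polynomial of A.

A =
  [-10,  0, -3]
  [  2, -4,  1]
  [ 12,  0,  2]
x^3 + 12*x^2 + 48*x + 64

Expanding det(x·I − A) (e.g. by cofactor expansion or by noting that A is similar to its Jordan form J, which has the same characteristic polynomial as A) gives
  χ_A(x) = x^3 + 12*x^2 + 48*x + 64
which factors as (x + 4)^3. The eigenvalues (with algebraic multiplicities) are λ = -4 with multiplicity 3.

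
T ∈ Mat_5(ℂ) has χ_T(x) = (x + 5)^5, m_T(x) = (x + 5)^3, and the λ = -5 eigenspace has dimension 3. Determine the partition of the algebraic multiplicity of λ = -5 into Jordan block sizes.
Block sizes for λ = -5: [3, 1, 1]

Step 1 — from the characteristic polynomial, algebraic multiplicity of λ = -5 is 5. From dim ker(T − (-5)·I) = 3, there are exactly 3 Jordan blocks for λ = -5.
Step 2 — from the minimal polynomial, the factor (x + 5)^3 tells us the largest block for λ = -5 has size 3.
Step 3 — with total size 5, 3 blocks, and largest block 3, the block sizes (in nonincreasing order) are [3, 1, 1].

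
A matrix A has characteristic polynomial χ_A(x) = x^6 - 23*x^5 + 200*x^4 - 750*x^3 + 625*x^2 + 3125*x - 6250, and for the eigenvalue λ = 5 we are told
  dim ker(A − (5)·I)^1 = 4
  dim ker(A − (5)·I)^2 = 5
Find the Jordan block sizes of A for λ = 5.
Block sizes for λ = 5: [2, 1, 1, 1]

From the dimensions of kernels of powers, the number of Jordan blocks of size at least j is d_j − d_{j−1} where d_j = dim ker(N^j) (with d_0 = 0). Computing the differences gives [4, 1].
The number of blocks of size exactly k is (#blocks of size ≥ k) − (#blocks of size ≥ k + 1), so the partition is: 3 block(s) of size 1, 1 block(s) of size 2.
In nonincreasing order the block sizes are [2, 1, 1, 1].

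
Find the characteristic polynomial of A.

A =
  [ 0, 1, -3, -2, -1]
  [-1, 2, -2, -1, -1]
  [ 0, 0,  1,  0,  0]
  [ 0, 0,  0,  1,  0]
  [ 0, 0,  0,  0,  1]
x^5 - 5*x^4 + 10*x^3 - 10*x^2 + 5*x - 1

Expanding det(x·I − A) (e.g. by cofactor expansion or by noting that A is similar to its Jordan form J, which has the same characteristic polynomial as A) gives
  χ_A(x) = x^5 - 5*x^4 + 10*x^3 - 10*x^2 + 5*x - 1
which factors as (x - 1)^5. The eigenvalues (with algebraic multiplicities) are λ = 1 with multiplicity 5.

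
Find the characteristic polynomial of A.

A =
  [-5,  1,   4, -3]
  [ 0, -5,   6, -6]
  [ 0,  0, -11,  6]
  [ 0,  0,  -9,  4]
x^4 + 17*x^3 + 105*x^2 + 275*x + 250

Expanding det(x·I − A) (e.g. by cofactor expansion or by noting that A is similar to its Jordan form J, which has the same characteristic polynomial as A) gives
  χ_A(x) = x^4 + 17*x^3 + 105*x^2 + 275*x + 250
which factors as (x + 2)*(x + 5)^3. The eigenvalues (with algebraic multiplicities) are λ = -5 with multiplicity 3, λ = -2 with multiplicity 1.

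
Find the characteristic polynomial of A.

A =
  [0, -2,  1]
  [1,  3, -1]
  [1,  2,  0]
x^3 - 3*x^2 + 3*x - 1

Expanding det(x·I − A) (e.g. by cofactor expansion or by noting that A is similar to its Jordan form J, which has the same characteristic polynomial as A) gives
  χ_A(x) = x^3 - 3*x^2 + 3*x - 1
which factors as (x - 1)^3. The eigenvalues (with algebraic multiplicities) are λ = 1 with multiplicity 3.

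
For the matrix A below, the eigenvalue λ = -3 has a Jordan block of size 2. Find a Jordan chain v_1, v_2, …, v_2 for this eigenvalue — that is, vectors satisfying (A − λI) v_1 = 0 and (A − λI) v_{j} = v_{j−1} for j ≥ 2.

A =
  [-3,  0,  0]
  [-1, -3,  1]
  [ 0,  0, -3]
A Jordan chain for λ = -3 of length 2:
v_1 = (0, -1, 0)ᵀ
v_2 = (1, 0, 0)ᵀ

Let N = A − (-3)·I. We want v_2 with N^2 v_2 = 0 but N^1 v_2 ≠ 0; then v_{j-1} := N · v_j for j = 2, …, 2.

Pick v_2 = (1, 0, 0)ᵀ.
Then v_1 = N · v_2 = (0, -1, 0)ᵀ.

Sanity check: (A − (-3)·I) v_1 = (0, 0, 0)ᵀ = 0. ✓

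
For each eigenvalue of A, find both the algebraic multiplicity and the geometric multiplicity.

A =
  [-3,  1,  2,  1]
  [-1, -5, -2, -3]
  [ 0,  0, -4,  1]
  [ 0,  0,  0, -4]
λ = -4: alg = 4, geom = 2

Step 1 — factor the characteristic polynomial to read off the algebraic multiplicities:
  χ_A(x) = (x + 4)^4

Step 2 — compute geometric multiplicities via the rank-nullity identity g(λ) = n − rank(A − λI):
  rank(A − (-4)·I) = 2, so dim ker(A − (-4)·I) = n − 2 = 2

Summary:
  λ = -4: algebraic multiplicity = 4, geometric multiplicity = 2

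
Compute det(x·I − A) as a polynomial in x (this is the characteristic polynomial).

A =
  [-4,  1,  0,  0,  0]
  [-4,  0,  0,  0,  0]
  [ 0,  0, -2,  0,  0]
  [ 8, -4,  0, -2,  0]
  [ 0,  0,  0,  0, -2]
x^5 + 10*x^4 + 40*x^3 + 80*x^2 + 80*x + 32

Expanding det(x·I − A) (e.g. by cofactor expansion or by noting that A is similar to its Jordan form J, which has the same characteristic polynomial as A) gives
  χ_A(x) = x^5 + 10*x^4 + 40*x^3 + 80*x^2 + 80*x + 32
which factors as (x + 2)^5. The eigenvalues (with algebraic multiplicities) are λ = -2 with multiplicity 5.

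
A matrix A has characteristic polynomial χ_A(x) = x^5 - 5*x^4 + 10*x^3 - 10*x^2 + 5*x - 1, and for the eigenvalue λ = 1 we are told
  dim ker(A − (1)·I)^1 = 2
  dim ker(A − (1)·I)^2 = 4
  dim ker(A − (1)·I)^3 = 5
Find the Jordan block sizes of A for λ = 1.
Block sizes for λ = 1: [3, 2]

From the dimensions of kernels of powers, the number of Jordan blocks of size at least j is d_j − d_{j−1} where d_j = dim ker(N^j) (with d_0 = 0). Computing the differences gives [2, 2, 1].
The number of blocks of size exactly k is (#blocks of size ≥ k) − (#blocks of size ≥ k + 1), so the partition is: 1 block(s) of size 2, 1 block(s) of size 3.
In nonincreasing order the block sizes are [3, 2].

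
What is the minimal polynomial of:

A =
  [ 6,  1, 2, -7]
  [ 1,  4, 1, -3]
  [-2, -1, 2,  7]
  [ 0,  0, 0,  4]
x^3 - 12*x^2 + 48*x - 64

The characteristic polynomial is χ_A(x) = (x - 4)^4, so the eigenvalues are known. The minimal polynomial is
  m_A(x) = Π_λ (x − λ)^{k_λ}
where k_λ is the size of the *largest* Jordan block for λ (equivalently, the smallest k with (A − λI)^k v = 0 for every generalised eigenvector v of λ).

  λ = 4: largest Jordan block has size 3, contributing (x − 4)^3

So m_A(x) = (x - 4)^3 = x^3 - 12*x^2 + 48*x - 64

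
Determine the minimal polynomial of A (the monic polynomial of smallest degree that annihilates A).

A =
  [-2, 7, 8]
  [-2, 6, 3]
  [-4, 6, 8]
x^3 - 12*x^2 + 48*x - 64

The characteristic polynomial is χ_A(x) = (x - 4)^3, so the eigenvalues are known. The minimal polynomial is
  m_A(x) = Π_λ (x − λ)^{k_λ}
where k_λ is the size of the *largest* Jordan block for λ (equivalently, the smallest k with (A − λI)^k v = 0 for every generalised eigenvector v of λ).

  λ = 4: largest Jordan block has size 3, contributing (x − 4)^3

So m_A(x) = (x - 4)^3 = x^3 - 12*x^2 + 48*x - 64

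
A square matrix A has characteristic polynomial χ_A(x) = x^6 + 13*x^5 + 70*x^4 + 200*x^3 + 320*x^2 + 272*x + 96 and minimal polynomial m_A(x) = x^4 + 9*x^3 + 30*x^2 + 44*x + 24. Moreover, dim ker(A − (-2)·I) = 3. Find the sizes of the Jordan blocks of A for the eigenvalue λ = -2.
Block sizes for λ = -2: [3, 1, 1]

Step 1 — from the characteristic polynomial, algebraic multiplicity of λ = -2 is 5. From dim ker(A − (-2)·I) = 3, there are exactly 3 Jordan blocks for λ = -2.
Step 2 — from the minimal polynomial, the factor (x + 2)^3 tells us the largest block for λ = -2 has size 3.
Step 3 — with total size 5, 3 blocks, and largest block 3, the block sizes (in nonincreasing order) are [3, 1, 1].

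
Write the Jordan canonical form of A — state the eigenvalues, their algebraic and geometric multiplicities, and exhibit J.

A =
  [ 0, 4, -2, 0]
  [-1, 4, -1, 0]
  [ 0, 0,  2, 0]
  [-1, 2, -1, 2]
J_2(2) ⊕ J_1(2) ⊕ J_1(2)

The characteristic polynomial is
  det(x·I − A) = x^4 - 8*x^3 + 24*x^2 - 32*x + 16 = (x - 2)^4

Eigenvalues and multiplicities (the geometric multiplicity of λ is n − rank(A − λI), which equals the number of Jordan blocks for λ):
  λ = 2: algebraic multiplicity = 4, geometric multiplicity = 3

Determining the block sizes for each eigenvalue:
  λ = 2: 3 blocks summing to 4 forces exactly one block of size 2 and the rest size 1 → block sizes [2, 1, 1]

Assembling the blocks gives a Jordan form
J =
  [2, 1, 0, 0]
  [0, 2, 0, 0]
  [0, 0, 2, 0]
  [0, 0, 0, 2]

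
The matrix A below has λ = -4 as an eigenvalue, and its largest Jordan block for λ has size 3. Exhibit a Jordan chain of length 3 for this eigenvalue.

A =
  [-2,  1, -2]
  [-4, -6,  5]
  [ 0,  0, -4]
A Jordan chain for λ = -4 of length 3:
v_1 = (1, -2, 0)ᵀ
v_2 = (-2, 5, 0)ᵀ
v_3 = (0, 0, 1)ᵀ

Let N = A − (-4)·I. We want v_3 with N^3 v_3 = 0 but N^2 v_3 ≠ 0; then v_{j-1} := N · v_j for j = 3, …, 2.

Pick v_3 = (0, 0, 1)ᵀ.
Then v_2 = N · v_3 = (-2, 5, 0)ᵀ.
Then v_1 = N · v_2 = (1, -2, 0)ᵀ.

Sanity check: (A − (-4)·I) v_1 = (0, 0, 0)ᵀ = 0. ✓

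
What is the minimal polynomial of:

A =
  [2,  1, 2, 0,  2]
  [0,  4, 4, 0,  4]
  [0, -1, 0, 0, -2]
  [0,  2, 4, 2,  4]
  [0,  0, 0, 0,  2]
x^2 - 4*x + 4

The characteristic polynomial is χ_A(x) = (x - 2)^5, so the eigenvalues are known. The minimal polynomial is
  m_A(x) = Π_λ (x − λ)^{k_λ}
where k_λ is the size of the *largest* Jordan block for λ (equivalently, the smallest k with (A − λI)^k v = 0 for every generalised eigenvector v of λ).

  λ = 2: largest Jordan block has size 2, contributing (x − 2)^2

So m_A(x) = (x - 2)^2 = x^2 - 4*x + 4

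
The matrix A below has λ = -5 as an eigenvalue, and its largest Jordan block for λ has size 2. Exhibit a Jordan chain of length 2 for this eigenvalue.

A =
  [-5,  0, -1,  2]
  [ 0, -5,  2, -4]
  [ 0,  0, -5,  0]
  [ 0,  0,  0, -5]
A Jordan chain for λ = -5 of length 2:
v_1 = (-1, 2, 0, 0)ᵀ
v_2 = (0, 0, 1, 0)ᵀ

Let N = A − (-5)·I. We want v_2 with N^2 v_2 = 0 but N^1 v_2 ≠ 0; then v_{j-1} := N · v_j for j = 2, …, 2.

Pick v_2 = (0, 0, 1, 0)ᵀ.
Then v_1 = N · v_2 = (-1, 2, 0, 0)ᵀ.

Sanity check: (A − (-5)·I) v_1 = (0, 0, 0, 0)ᵀ = 0. ✓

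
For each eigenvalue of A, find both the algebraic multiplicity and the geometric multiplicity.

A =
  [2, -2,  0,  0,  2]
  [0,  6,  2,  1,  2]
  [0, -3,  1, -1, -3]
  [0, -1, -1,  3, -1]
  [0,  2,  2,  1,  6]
λ = 2: alg = 1, geom = 1; λ = 4: alg = 4, geom = 2

Step 1 — factor the characteristic polynomial to read off the algebraic multiplicities:
  χ_A(x) = (x - 4)^4*(x - 2)

Step 2 — compute geometric multiplicities via the rank-nullity identity g(λ) = n − rank(A − λI):
  rank(A − (2)·I) = 4, so dim ker(A − (2)·I) = n − 4 = 1
  rank(A − (4)·I) = 3, so dim ker(A − (4)·I) = n − 3 = 2

Summary:
  λ = 2: algebraic multiplicity = 1, geometric multiplicity = 1
  λ = 4: algebraic multiplicity = 4, geometric multiplicity = 2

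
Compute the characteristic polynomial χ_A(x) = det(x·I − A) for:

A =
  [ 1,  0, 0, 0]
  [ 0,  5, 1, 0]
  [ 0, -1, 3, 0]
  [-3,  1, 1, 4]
x^4 - 13*x^3 + 60*x^2 - 112*x + 64

Expanding det(x·I − A) (e.g. by cofactor expansion or by noting that A is similar to its Jordan form J, which has the same characteristic polynomial as A) gives
  χ_A(x) = x^4 - 13*x^3 + 60*x^2 - 112*x + 64
which factors as (x - 4)^3*(x - 1). The eigenvalues (with algebraic multiplicities) are λ = 1 with multiplicity 1, λ = 4 with multiplicity 3.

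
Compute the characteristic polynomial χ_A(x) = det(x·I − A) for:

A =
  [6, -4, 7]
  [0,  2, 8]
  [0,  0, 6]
x^3 - 14*x^2 + 60*x - 72

Expanding det(x·I − A) (e.g. by cofactor expansion or by noting that A is similar to its Jordan form J, which has the same characteristic polynomial as A) gives
  χ_A(x) = x^3 - 14*x^2 + 60*x - 72
which factors as (x - 6)^2*(x - 2). The eigenvalues (with algebraic multiplicities) are λ = 2 with multiplicity 1, λ = 6 with multiplicity 2.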